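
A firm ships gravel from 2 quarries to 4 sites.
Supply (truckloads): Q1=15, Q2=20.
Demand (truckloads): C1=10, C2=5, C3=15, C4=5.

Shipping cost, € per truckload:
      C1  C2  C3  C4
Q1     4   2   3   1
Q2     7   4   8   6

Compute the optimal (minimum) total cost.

One minimum-cost allocation:
  Q1->C3: 15 × €3 = €45
  Q2->C1: 10 × €7 = €70
  Q2->C2: 5 × €4 = €20
  Q2->C4: 5 × €6 = €30
Total = 45 + 70 + 20 + 30 = €165.

165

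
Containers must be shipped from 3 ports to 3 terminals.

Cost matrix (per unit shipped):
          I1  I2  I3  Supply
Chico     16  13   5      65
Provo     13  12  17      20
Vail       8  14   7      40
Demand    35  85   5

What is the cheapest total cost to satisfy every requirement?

1395

Optimal allocation:
  Chico→I2: 60 × 13 = 780
  Chico→I3: 5 × 5 = 25
  Provo→I2: 20 × 12 = 240
  Vail→I1: 35 × 8 = 280
  Vail→I2: 5 × 14 = 70
Total = 780 + 25 + 240 + 280 + 70 = 1395.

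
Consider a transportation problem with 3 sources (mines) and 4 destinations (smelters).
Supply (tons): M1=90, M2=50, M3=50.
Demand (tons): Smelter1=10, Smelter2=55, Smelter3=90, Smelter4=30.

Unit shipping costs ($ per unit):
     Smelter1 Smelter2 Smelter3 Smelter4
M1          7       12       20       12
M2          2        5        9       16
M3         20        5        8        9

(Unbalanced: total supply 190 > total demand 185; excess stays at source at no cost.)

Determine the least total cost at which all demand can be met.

Optimal allocation:
  M1->Smelter1: 10 × $7 = $70
  M1->Smelter2: 45 × $12 = $540
  M1->Smelter4: 30 × $12 = $360
  M2->Smelter2: 10 × $5 = $50
  M2->Smelter3: 40 × $9 = $360
  M3->Smelter3: 50 × $8 = $400
Total = 70 + 540 + 360 + 50 + 360 + 400 = $1780.
(Supply check: M1 ships 85; M2 ships 50; M3 ships 50.)

1780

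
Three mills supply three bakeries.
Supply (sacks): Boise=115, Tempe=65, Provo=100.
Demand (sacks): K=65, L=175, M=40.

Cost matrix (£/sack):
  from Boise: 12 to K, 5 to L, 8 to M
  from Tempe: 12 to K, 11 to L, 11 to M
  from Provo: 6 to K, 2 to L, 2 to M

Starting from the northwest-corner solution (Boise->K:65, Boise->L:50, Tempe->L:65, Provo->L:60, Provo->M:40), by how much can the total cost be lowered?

Current plan cost = 65·12 + 50·5 + 65·11 + 60·2 + 40·2 = £1945.
Optimal plan:
  Boise→L: 115 × £5 = £575
  Tempe→K: 65 × £12 = £780
  Provo→L: 60 × £2 = £120
  Provo→M: 40 × £2 = £80
Optimal cost = £1555.
Saving = 1945 − 1555 = £390.

390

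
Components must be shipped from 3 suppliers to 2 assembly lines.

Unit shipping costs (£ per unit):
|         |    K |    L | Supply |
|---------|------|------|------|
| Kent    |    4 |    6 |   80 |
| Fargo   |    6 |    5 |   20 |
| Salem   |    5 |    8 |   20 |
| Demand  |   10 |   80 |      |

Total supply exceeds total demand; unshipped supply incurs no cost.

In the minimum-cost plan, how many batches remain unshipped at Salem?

An optimal plan:
  Kent to K: 10 × £4 = £40
  Kent to L: 60 × £6 = £360
  Fargo to L: 20 × £5 = £100
Total cost = £500.
Salem ships 0 of its 20, leaving 20.

20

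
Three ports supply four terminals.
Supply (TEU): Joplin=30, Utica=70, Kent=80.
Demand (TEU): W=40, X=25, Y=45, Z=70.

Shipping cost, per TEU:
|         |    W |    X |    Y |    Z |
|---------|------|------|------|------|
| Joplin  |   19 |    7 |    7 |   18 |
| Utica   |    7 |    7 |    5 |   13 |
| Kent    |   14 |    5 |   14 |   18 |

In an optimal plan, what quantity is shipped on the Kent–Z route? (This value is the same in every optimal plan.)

The minimum-cost plan:
  Joplin→Y: 30 × 7 = 210
  Utica→W: 40 × 7 = 280
  Utica→Y: 15 × 5 = 75
  Utica→Z: 15 × 13 = 195
  Kent→X: 25 × 5 = 125
  Kent→Z: 55 × 18 = 990
Total cost = 1875.
So Kent→Z carries 55 TEU.

55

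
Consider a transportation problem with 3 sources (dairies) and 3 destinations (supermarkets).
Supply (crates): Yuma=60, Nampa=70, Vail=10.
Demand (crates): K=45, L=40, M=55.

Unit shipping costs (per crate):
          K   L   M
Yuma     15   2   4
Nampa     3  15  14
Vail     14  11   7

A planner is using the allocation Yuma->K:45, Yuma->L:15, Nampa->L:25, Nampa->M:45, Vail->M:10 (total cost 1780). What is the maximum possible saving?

1065

Current plan cost = 45·15 + 15·2 + 25·15 + 45·14 + 10·7 = 1780.
Optimal plan:
  Yuma->L: 40 × 2 = 80
  Yuma->M: 20 × 4 = 80
  Nampa->K: 45 × 3 = 135
  Nampa->M: 25 × 14 = 350
  Vail->M: 10 × 7 = 70
Optimal cost = 715.
Saving = 1780 − 715 = 1065.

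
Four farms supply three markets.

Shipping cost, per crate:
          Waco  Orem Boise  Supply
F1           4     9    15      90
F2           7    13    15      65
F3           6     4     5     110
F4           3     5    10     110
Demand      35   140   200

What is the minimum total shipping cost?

2835

A cheapest plan:
  F1–Waco: 35 × 4 = 140
  F1–Orem: 55 × 9 = 495
  F2–Boise: 65 × 15 = 975
  F3–Boise: 110 × 5 = 550
  F4–Orem: 85 × 5 = 425
  F4–Boise: 25 × 10 = 250
Total = 140 + 495 + 975 + 550 + 425 + 250 = 2835.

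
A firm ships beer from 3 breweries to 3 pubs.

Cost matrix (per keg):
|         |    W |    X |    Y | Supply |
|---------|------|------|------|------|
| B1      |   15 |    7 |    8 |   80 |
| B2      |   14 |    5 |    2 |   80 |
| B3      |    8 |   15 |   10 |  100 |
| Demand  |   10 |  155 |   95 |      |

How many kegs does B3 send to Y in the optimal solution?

Optimal shipments:
  B1->X: 80 × 7 = 560
  B2->X: 75 × 5 = 375
  B2->Y: 5 × 2 = 10
  B3->W: 10 × 8 = 80
  B3->Y: 90 × 10 = 900
Total cost = 1925.
So B3→Y carries 90 kegs.

90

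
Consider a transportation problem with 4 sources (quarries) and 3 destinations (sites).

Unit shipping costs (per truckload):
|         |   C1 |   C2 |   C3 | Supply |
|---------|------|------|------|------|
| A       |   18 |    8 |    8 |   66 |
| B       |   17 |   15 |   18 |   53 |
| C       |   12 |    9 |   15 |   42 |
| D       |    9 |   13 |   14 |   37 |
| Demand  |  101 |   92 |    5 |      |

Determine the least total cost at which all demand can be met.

One minimum-cost allocation:
  A–C2: 61 × 8 = 488
  A–C3: 5 × 8 = 40
  B–C1: 53 × 17 = 901
  C–C1: 11 × 12 = 132
  C–C2: 31 × 9 = 279
  D–C1: 37 × 9 = 333
Total = 488 + 40 + 901 + 132 + 279 + 333 = 2173.

2173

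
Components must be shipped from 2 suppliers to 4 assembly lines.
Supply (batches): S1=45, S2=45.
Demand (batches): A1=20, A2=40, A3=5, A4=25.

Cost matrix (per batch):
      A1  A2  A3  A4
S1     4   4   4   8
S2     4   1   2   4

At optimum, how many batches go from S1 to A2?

20

Optimal shipments:
  S1 to A1: 20 × 4 = 80
  S1 to A2: 20 × 4 = 80
  S1 to A3: 5 × 4 = 20
  S2 to A2: 20 × 1 = 20
  S2 to A4: 25 × 4 = 100
Total cost = 300.
So S1→A2 carries 20 batches.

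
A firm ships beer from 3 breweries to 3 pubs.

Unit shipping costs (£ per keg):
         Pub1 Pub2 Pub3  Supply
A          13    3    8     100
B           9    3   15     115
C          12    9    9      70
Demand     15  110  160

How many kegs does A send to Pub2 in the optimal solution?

10

Optimal shipments:
  A->Pub2: 10 kegs
  A->Pub3: 90 kegs
  B->Pub1: 15 kegs
  B->Pub2: 100 kegs
  C->Pub3: 70 kegs
Total cost = £1815.
So A→Pub2 carries 10 kegs.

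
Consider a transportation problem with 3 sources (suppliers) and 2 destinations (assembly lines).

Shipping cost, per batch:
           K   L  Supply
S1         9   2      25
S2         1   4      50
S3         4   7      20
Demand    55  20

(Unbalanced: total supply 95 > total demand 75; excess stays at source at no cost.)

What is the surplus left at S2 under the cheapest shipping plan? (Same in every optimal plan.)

0

An optimal plan:
  S1 to L: 20 × 2 = 40
  S2 to K: 50 × 1 = 50
  S3 to K: 5 × 4 = 20
Total cost = 110.
S2 ships 50 of its 50, leaving 0.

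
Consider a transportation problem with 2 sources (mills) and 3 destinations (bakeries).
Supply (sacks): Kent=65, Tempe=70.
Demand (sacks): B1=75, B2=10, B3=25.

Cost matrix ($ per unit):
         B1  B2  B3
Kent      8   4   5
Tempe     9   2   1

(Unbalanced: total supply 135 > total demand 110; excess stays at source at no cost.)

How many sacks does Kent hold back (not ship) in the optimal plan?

An optimal plan:
  Kent–B1: 65 × $8 = $520
  Tempe–B1: 10 × $9 = $90
  Tempe–B2: 10 × $2 = $20
  Tempe–B3: 25 × $1 = $25
Total cost = $655.
Kent ships 65 of its 65, leaving 0.

0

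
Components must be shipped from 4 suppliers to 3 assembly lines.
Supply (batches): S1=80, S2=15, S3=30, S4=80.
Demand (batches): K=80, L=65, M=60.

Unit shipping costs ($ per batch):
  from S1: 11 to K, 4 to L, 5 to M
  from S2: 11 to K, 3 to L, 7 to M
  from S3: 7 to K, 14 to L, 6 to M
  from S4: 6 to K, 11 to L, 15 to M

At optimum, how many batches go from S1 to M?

The minimum-cost plan:
  S1->L: 50 × $4 = $200
  S1->M: 30 × $5 = $150
  S2->L: 15 × $3 = $45
  S3->M: 30 × $6 = $180
  S4->K: 80 × $6 = $480
Total cost = $1055.
So S1→M carries 30 batches.

30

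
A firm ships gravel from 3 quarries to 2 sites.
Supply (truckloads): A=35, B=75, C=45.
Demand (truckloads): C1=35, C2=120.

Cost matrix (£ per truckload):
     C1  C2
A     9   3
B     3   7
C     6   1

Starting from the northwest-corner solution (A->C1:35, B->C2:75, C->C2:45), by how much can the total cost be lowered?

350

Current plan cost = 35·9 + 75·7 + 45·1 = £885.
Optimal plan:
  A→C2: 35 × £3 = £105
  B→C1: 35 × £3 = £105
  B→C2: 40 × £7 = £280
  C→C2: 45 × £1 = £45
Optimal cost = £535.
Saving = 885 − 535 = £350.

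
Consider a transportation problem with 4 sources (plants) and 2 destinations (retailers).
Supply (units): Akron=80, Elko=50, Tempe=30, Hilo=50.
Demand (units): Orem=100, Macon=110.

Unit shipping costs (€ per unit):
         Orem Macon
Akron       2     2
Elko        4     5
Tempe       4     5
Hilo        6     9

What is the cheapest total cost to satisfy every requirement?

810

Optimal allocation:
  Akron to Macon: 80 × €2 = €160
  Elko to Orem: 50 × €4 = €200
  Tempe to Macon: 30 × €5 = €150
  Hilo to Orem: 50 × €6 = €300
Total = 160 + 200 + 150 + 300 = €810.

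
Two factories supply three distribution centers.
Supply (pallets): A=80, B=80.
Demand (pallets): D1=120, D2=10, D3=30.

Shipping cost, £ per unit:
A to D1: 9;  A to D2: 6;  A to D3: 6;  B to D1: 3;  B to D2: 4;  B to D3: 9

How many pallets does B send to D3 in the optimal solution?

0

Solving gives:
  A–D1: 40 × £9 = £360
  A–D2: 10 × £6 = £60
  A–D3: 30 × £6 = £180
  B–D1: 80 × £3 = £240
Total cost = £840.
The route B→D3 is not used.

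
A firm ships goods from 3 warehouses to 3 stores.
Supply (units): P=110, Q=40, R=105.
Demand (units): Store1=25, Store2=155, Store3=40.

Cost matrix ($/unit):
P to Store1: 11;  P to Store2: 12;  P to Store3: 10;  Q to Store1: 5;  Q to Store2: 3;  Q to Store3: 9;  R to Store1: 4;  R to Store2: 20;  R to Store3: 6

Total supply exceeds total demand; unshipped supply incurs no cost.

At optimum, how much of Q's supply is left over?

0

Minimum-cost shipments:
  P→Store2: 110 × $12 = $1320
  Q→Store2: 40 × $3 = $120
  R→Store1: 25 × $4 = $100
  R→Store2: 5 × $20 = $100
  R→Store3: 40 × $6 = $240
Total cost = $1880.
Q ships 40 of its 40, leaving 0.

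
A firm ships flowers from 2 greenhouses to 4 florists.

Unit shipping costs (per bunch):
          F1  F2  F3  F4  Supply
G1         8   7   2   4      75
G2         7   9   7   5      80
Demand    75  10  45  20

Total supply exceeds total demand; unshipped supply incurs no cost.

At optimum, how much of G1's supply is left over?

An optimal plan:
  G1→F2: 10 bunches
  G1→F3: 45 bunches
  G1→F4: 20 bunches
  G2→F1: 75 bunches
Total cost = 765.
G1 ships 75 of its 75, leaving 0.

0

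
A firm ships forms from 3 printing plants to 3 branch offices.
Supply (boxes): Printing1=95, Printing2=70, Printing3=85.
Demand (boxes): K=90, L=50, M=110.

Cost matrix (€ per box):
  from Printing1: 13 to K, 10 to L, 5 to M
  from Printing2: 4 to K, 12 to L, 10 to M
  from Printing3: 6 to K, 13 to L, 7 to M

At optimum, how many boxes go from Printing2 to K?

The minimum-cost plan:
  Printing1 to L: 50 × €10 = €500
  Printing1 to M: 45 × €5 = €225
  Printing2 to K: 70 × €4 = €280
  Printing3 to K: 20 × €6 = €120
  Printing3 to M: 65 × €7 = €455
Total cost = €1580.
So Printing2→K carries 70 boxes.

70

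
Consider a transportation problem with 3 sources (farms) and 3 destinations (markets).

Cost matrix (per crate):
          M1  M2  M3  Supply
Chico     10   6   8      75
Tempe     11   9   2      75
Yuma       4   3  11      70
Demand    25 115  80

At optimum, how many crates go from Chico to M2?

Solving gives:
  Chico to M2: 70 crates
  Chico to M3: 5 crates
  Tempe to M3: 75 crates
  Yuma to M1: 25 crates
  Yuma to M2: 45 crates
Total cost = 845.
So Chico→M2 carries 70 crates.

70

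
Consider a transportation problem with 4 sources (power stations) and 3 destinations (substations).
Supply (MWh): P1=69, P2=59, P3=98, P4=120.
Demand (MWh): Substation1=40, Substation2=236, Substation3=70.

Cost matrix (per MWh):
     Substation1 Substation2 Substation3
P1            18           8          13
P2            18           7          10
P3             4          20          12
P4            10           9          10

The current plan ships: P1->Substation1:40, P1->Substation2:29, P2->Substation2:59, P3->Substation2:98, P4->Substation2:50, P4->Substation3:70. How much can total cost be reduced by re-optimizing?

Current plan cost = 40·18 + 29·8 + 59·7 + 98·20 + 50·9 + 70·10 = 4475.
Optimal plan:
  P1 to Substation2: 69 × 8 = 552
  P2 to Substation2: 59 × 7 = 413
  P3 to Substation1: 40 × 4 = 160
  P3 to Substation3: 58 × 12 = 696
  P4 to Substation2: 108 × 9 = 972
  P4 to Substation3: 12 × 10 = 120
Optimal cost = 2913.
Saving = 4475 − 2913 = 1562.

1562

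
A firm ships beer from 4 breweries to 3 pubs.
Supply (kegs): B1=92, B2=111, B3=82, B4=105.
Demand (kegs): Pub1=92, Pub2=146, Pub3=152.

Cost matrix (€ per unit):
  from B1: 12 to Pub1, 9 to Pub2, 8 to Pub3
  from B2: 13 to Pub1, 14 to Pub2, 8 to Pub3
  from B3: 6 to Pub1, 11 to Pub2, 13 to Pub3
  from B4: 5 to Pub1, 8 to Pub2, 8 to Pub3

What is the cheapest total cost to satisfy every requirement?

One minimum-cost allocation:
  B1->Pub2: 51 × €9 = €459
  B1->Pub3: 41 × €8 = €328
  B2->Pub3: 111 × €8 = €888
  B3->Pub1: 82 × €6 = €492
  B4->Pub1: 10 × €5 = €50
  B4->Pub2: 95 × €8 = €760
Total = 459 + 328 + 888 + 492 + 50 + 760 = €2977.

2977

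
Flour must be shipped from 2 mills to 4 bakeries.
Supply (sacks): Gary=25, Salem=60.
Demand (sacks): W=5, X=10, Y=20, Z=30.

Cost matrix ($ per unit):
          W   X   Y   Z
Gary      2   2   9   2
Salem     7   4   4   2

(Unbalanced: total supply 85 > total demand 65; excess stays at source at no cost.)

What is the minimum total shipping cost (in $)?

A cheapest plan:
  Gary–W: 5 × $2 = $10
  Gary–X: 10 × $2 = $20
  Gary–Z: 10 × $2 = $20
  Salem–Y: 20 × $4 = $80
  Salem–Z: 20 × $2 = $40
Total = 10 + 20 + 20 + 80 + 40 = $170.
(Supply check: Gary ships 25; Salem ships 40.)

170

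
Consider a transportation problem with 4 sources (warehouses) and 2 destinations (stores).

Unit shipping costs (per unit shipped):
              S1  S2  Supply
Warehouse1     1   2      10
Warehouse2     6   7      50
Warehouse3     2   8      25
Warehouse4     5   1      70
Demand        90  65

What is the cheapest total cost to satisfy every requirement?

450

A cheapest plan:
  Warehouse1–S1: 10 × 1 = 10
  Warehouse2–S1: 50 × 6 = 300
  Warehouse3–S1: 25 × 2 = 50
  Warehouse4–S1: 5 × 5 = 25
  Warehouse4–S2: 65 × 1 = 65
Total = 10 + 300 + 50 + 25 + 65 = 450.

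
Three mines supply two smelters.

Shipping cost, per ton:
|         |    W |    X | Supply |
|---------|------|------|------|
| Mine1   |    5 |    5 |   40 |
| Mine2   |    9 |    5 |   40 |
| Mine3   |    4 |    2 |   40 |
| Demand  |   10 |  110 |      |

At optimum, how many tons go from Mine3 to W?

0

The minimum-cost plan:
  Mine1–W: 10 × 5 = 50
  Mine1–X: 30 × 5 = 150
  Mine2–X: 40 × 5 = 200
  Mine3–X: 40 × 2 = 80
Total cost = 480.
The route Mine3→W is not used.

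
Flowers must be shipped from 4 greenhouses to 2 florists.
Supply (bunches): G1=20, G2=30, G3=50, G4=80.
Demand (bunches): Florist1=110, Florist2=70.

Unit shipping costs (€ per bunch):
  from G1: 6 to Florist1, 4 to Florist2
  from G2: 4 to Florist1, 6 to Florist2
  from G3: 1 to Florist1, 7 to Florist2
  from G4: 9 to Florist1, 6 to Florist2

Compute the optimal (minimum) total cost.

A cheapest plan:
  G1->Florist1: 20 × €6 = €120
  G2->Florist1: 30 × €4 = €120
  G3->Florist1: 50 × €1 = €50
  G4->Florist1: 10 × €9 = €90
  G4->Florist2: 70 × €6 = €420
Total = 120 + 120 + 50 + 90 + 420 = €800.
(Supply check: G1 ships 20; G2 ships 30; G3 ships 50; G4 ships 80.)

800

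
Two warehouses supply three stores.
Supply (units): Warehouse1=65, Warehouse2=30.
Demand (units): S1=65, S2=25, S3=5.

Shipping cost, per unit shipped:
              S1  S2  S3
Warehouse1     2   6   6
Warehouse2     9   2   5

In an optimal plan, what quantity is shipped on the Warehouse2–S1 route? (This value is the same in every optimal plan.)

0

Optimal shipments:
  Warehouse1→S1: 65 × 2 = 130
  Warehouse2→S2: 25 × 2 = 50
  Warehouse2→S3: 5 × 5 = 25
Total cost = 205.
The route Warehouse2→S1 is not used.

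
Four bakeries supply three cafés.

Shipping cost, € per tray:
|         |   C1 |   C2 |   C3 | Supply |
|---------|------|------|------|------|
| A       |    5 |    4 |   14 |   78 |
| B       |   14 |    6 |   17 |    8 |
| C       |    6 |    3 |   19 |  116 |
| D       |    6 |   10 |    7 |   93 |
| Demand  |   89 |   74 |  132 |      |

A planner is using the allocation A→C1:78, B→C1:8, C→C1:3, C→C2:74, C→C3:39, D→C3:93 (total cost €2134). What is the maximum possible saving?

Current plan cost = 78·5 + 8·14 + 3·6 + 74·3 + 39·19 + 93·7 = €2134.
Optimal plan:
  A->C1: 47 × €5 = €235
  A->C3: 31 × €14 = €434
  B->C3: 8 × €17 = €136
  C->C1: 42 × €6 = €252
  C->C2: 74 × €3 = €222
  D->C3: 93 × €7 = €651
Optimal cost = €1930.
Saving = 2134 − 1930 = €204.

204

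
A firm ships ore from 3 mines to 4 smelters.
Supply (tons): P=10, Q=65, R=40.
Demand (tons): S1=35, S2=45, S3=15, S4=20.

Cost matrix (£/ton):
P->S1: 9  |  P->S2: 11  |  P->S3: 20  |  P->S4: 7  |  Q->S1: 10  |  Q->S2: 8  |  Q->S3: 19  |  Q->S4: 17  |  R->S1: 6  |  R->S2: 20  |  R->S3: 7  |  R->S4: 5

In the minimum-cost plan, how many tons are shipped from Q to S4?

The minimum-cost plan:
  P to S4: 10 × £7 = £70
  Q to S1: 20 × £10 = £200
  Q to S2: 45 × £8 = £360
  R to S1: 15 × £6 = £90
  R to S3: 15 × £7 = £105
  R to S4: 10 × £5 = £50
Total cost = £875.
The route Q→S4 is not used.

0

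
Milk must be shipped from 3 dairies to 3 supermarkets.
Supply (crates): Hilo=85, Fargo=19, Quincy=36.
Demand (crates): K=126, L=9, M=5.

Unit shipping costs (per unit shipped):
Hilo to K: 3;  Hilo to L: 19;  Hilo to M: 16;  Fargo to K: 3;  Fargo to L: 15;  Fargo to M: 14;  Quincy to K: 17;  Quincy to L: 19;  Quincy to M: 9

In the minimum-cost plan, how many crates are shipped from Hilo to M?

0

Solving gives:
  Hilo–K: 85 × 3 = 255
  Fargo–K: 19 × 3 = 57
  Quincy–K: 22 × 17 = 374
  Quincy–L: 9 × 19 = 171
  Quincy–M: 5 × 9 = 45
Total cost = 902.
The route Hilo→M is not used.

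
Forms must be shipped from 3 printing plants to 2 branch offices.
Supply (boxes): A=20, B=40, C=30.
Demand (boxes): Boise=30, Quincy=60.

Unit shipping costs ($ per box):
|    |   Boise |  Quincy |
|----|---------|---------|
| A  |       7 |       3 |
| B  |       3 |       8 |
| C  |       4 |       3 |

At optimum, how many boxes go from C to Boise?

0

The minimum-cost plan:
  A→Quincy: 20 boxes
  B→Boise: 30 boxes
  B→Quincy: 10 boxes
  C→Quincy: 30 boxes
Total cost = $320.
The route C→Boise is not used.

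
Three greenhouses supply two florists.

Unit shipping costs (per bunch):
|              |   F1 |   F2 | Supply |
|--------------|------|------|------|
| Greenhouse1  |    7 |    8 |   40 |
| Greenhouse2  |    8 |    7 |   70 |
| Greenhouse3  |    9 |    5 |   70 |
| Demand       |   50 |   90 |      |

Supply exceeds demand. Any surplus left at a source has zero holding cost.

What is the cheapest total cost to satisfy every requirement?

An optimal shipping plan:
  Greenhouse1 to F1: 40 × 7 = 280
  Greenhouse2 to F1: 10 × 8 = 80
  Greenhouse2 to F2: 20 × 7 = 140
  Greenhouse3 to F2: 70 × 5 = 350
Total = 280 + 80 + 140 + 350 = 850.
(Supply check: Greenhouse1 ships 40; Greenhouse2 ships 30; Greenhouse3 ships 70.)

850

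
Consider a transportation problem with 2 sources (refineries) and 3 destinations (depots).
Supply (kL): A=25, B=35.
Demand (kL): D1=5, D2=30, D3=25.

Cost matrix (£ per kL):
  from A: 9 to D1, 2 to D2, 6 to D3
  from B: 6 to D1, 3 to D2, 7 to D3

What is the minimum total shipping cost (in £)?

270

Optimal allocation:
  A->D2: 25 × £2 = £50
  B->D1: 5 × £6 = £30
  B->D2: 5 × £3 = £15
  B->D3: 25 × £7 = £175
Total = 50 + 30 + 15 + 175 = £270.
(Supply check: A ships 25; B ships 35.)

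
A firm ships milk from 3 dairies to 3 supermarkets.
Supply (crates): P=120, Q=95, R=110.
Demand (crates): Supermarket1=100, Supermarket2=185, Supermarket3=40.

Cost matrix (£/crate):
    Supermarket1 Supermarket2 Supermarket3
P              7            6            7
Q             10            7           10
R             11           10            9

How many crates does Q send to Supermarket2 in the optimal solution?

Optimal shipments:
  P→Supermarket1: 30 crates
  P→Supermarket2: 90 crates
  Q→Supermarket2: 95 crates
  R→Supermarket1: 70 crates
  R→Supermarket3: 40 crates
Total cost = £2545.
So Q→Supermarket2 carries 95 crates.

95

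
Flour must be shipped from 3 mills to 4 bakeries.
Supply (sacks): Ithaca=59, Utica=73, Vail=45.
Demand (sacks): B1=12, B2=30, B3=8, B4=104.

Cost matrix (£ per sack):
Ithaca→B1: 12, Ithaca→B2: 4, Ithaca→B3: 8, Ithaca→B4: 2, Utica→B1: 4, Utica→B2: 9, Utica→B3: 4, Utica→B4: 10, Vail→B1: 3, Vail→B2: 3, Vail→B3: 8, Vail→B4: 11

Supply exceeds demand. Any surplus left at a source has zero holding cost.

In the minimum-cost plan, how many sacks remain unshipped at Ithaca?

0

An optimal plan:
  Ithaca–B4: 59 sacks
  Utica–B3: 8 sacks
  Utica–B4: 45 sacks
  Vail–B1: 12 sacks
  Vail–B2: 30 sacks
Total cost = £726.
Ithaca ships 59 of its 59, leaving 0.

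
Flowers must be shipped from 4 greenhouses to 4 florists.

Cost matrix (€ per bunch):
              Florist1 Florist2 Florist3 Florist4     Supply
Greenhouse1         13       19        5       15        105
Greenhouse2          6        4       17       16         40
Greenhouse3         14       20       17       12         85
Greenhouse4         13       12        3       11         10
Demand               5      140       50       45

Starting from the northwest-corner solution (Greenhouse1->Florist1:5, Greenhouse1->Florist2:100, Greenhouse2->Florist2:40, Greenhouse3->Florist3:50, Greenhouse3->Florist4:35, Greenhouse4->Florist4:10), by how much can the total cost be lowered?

Current plan cost = 5·13 + 100·19 + 40·4 + 50·17 + 35·12 + 10·11 = €3505.
Optimal plan:
  Greenhouse1->Florist2: 55 × €19 = €1045
  Greenhouse1->Florist3: 50 × €5 = €250
  Greenhouse2->Florist2: 40 × €4 = €160
  Greenhouse3->Florist1: 5 × €14 = €70
  Greenhouse3->Florist2: 35 × €20 = €700
  Greenhouse3->Florist4: 45 × €12 = €540
  Greenhouse4->Florist2: 10 × €12 = €120
Optimal cost = €2885.
Saving = 3505 − 2885 = €620.

620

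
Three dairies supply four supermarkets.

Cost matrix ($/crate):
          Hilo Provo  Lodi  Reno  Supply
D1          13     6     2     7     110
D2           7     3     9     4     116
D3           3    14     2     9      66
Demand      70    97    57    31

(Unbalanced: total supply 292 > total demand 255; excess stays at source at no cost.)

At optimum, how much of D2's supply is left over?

An optimal plan:
  D1–Lodi: 57 × $2 = $114
  D1–Reno: 16 × $7 = $112
  D2–Hilo: 4 × $7 = $28
  D2–Provo: 97 × $3 = $291
  D2–Reno: 15 × $4 = $60
  D3–Hilo: 66 × $3 = $198
Total cost = $803.
D2 ships 116 of its 116, leaving 0.

0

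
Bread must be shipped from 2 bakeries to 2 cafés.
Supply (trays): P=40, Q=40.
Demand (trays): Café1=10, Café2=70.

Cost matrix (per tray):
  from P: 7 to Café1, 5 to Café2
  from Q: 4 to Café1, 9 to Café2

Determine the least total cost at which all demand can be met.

A cheapest plan:
  P→Café2: 40 trays
  Q→Café1: 10 trays
  Q→Café2: 30 trays
Total cost = 510.
(Supply check: P ships 40; Q ships 40.)

510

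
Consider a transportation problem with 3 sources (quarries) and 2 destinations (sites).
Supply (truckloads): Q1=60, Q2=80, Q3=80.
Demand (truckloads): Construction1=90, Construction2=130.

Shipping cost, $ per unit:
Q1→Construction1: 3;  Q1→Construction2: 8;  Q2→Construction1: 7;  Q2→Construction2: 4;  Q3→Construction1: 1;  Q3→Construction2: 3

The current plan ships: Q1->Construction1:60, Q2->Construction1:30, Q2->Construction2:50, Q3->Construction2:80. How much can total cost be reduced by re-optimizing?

150

Current plan cost = 60·3 + 30·7 + 50·4 + 80·3 = $830.
Optimal plan:
  Q1 to Construction1: 60 × $3 = $180
  Q2 to Construction2: 80 × $4 = $320
  Q3 to Construction1: 30 × $1 = $30
  Q3 to Construction2: 50 × $3 = $150
Optimal cost = $680.
Saving = 830 − 680 = $150.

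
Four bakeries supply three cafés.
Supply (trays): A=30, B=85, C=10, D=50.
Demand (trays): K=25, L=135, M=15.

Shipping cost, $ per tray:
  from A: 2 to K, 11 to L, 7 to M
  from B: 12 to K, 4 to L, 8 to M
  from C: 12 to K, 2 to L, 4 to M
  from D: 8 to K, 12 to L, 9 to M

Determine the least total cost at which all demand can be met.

1015

One minimum-cost allocation:
  A→K: 25 trays
  A→M: 5 trays
  B→L: 85 trays
  C→L: 10 trays
  D→L: 40 trays
  D→M: 10 trays
Total cost = $1015.
(Supply check: A ships 30; B ships 85; C ships 10; D ships 50.)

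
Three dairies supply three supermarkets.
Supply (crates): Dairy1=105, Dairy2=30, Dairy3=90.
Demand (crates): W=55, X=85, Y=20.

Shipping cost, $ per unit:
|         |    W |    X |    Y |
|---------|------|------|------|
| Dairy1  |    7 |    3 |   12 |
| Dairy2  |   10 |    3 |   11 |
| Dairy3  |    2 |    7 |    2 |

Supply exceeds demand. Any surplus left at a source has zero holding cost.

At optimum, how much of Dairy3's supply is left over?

Minimum-cost shipments:
  Dairy1->X: 85 crates
  Dairy3->W: 55 crates
  Dairy3->Y: 20 crates
Total cost = $405.
Dairy3 ships 75 of its 90, leaving 15.

15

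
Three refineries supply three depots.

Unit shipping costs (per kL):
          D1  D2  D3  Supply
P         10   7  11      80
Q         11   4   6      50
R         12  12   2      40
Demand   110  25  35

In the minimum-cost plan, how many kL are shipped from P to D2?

The minimum-cost plan:
  P→D1: 80 × 10 = 800
  Q→D1: 25 × 11 = 275
  Q→D2: 25 × 4 = 100
  R→D1: 5 × 12 = 60
  R→D3: 35 × 2 = 70
Total cost = 1305.
The route P→D2 is not used.

0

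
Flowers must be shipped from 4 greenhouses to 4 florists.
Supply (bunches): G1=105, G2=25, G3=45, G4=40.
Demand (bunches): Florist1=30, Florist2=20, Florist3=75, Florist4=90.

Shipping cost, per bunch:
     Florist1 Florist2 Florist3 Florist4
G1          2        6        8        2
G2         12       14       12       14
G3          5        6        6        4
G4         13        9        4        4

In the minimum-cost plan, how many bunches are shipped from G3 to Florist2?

The minimum-cost plan:
  G1–Florist1: 30 × 2 = 60
  G1–Florist4: 75 × 2 = 150
  G2–Florist3: 25 × 12 = 300
  G3–Florist2: 20 × 6 = 120
  G3–Florist3: 10 × 6 = 60
  G3–Florist4: 15 × 4 = 60
  G4–Florist3: 40 × 4 = 160
Total cost = 910.
So G3→Florist2 carries 20 bunches.

20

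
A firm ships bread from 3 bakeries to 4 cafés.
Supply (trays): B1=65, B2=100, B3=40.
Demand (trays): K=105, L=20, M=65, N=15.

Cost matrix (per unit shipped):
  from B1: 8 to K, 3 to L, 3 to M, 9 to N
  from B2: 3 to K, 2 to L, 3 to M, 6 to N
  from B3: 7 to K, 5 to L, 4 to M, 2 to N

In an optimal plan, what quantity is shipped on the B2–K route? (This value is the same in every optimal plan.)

The minimum-cost plan:
  B1 to L: 20 × 3 = 60
  B1 to M: 45 × 3 = 135
  B2 to K: 100 × 3 = 300
  B3 to K: 5 × 7 = 35
  B3 to M: 20 × 4 = 80
  B3 to N: 15 × 2 = 30
Total cost = 640.
So B2→K carries 100 trays.

100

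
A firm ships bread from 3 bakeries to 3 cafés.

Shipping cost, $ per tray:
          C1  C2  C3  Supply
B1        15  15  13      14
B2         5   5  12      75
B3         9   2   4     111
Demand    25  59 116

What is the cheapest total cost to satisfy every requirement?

983

An optimal shipping plan:
  B1→C3: 14 trays
  B2→C1: 25 trays
  B2→C2: 50 trays
  B3→C2: 9 trays
  B3→C3: 102 trays
Total cost = $983.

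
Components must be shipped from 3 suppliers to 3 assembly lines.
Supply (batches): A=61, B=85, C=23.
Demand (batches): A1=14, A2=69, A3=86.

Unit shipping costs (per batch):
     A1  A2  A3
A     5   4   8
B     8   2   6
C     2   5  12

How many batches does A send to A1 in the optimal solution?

The minimum-cost plan:
  A->A3: 61 × 8 = 488
  B->A2: 60 × 2 = 120
  B->A3: 25 × 6 = 150
  C->A1: 14 × 2 = 28
  C->A2: 9 × 5 = 45
Total cost = 831.
The route A→A1 is not used.

0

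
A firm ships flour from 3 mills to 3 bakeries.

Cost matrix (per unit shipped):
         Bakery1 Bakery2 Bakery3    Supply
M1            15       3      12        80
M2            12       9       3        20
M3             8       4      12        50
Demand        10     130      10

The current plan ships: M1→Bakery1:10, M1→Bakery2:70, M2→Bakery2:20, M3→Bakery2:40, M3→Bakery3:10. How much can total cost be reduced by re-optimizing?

230

Current plan cost = 10·15 + 70·3 + 20·9 + 40·4 + 10·12 = 820.
Optimal plan:
  M1→Bakery2: 80 × 3 = 240
  M2→Bakery1: 10 × 12 = 120
  M2→Bakery3: 10 × 3 = 30
  M3→Bakery2: 50 × 4 = 200
Optimal cost = 590.
Saving = 820 − 590 = 230.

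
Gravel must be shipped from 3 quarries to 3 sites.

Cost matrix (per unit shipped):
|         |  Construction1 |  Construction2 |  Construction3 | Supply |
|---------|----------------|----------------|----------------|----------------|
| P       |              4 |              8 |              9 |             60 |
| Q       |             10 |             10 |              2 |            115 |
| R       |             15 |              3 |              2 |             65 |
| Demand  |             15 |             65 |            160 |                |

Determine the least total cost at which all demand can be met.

One minimum-cost allocation:
  P to Construction1: 15 × 4 = 60
  P to Construction2: 45 × 8 = 360
  Q to Construction3: 115 × 2 = 230
  R to Construction2: 20 × 3 = 60
  R to Construction3: 45 × 2 = 90
Total = 60 + 360 + 230 + 60 + 90 = 800.

800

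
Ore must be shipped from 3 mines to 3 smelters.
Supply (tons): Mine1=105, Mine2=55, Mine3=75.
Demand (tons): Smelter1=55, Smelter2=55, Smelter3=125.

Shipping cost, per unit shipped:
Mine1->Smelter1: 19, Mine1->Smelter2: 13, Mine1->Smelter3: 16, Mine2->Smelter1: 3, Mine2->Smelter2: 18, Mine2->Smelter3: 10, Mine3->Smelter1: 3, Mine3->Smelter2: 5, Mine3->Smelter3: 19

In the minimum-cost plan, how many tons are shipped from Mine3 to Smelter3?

0

Solving gives:
  Mine1–Smelter3: 105 × 16 = 1680
  Mine2–Smelter1: 35 × 3 = 105
  Mine2–Smelter3: 20 × 10 = 200
  Mine3–Smelter1: 20 × 3 = 60
  Mine3–Smelter2: 55 × 5 = 275
Total cost = 2320.
The route Mine3→Smelter3 is not used.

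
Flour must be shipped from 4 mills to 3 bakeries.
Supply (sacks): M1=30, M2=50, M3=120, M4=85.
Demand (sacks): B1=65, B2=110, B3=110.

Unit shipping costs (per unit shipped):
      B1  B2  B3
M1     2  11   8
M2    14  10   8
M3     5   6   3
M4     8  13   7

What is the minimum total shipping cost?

1730

An optimal shipping plan:
  M1→B1: 30 × 2 = 60
  M2→B2: 50 × 10 = 500
  M3→B2: 60 × 6 = 360
  M3→B3: 60 × 3 = 180
  M4→B1: 35 × 8 = 280
  M4→B3: 50 × 7 = 350
Total = 60 + 500 + 360 + 180 + 280 + 350 = 1730.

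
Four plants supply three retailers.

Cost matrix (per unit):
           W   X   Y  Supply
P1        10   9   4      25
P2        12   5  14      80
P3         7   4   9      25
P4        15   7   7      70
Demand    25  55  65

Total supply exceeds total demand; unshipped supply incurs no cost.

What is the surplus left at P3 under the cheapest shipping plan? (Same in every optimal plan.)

An optimal plan:
  P1->Y: 25 units
  P2->X: 55 units
  P3->W: 25 units
  P4->Y: 40 units
Total cost = 830.
P3 ships 25 of its 25, leaving 0.

0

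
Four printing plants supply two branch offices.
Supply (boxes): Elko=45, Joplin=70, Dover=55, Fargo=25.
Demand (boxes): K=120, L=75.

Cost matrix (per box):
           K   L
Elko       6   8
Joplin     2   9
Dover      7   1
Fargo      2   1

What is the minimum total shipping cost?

A cheapest plan:
  Elko->K: 45 × 6 = 270
  Joplin->K: 70 × 2 = 140
  Dover->L: 55 × 1 = 55
  Fargo->K: 5 × 2 = 10
  Fargo->L: 20 × 1 = 20
Total = 270 + 140 + 55 + 10 + 20 = 495.

495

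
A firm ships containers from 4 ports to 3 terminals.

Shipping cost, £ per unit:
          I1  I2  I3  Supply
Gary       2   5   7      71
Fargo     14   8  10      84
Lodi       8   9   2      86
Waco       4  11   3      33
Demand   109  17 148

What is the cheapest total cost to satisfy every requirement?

An optimal shipping plan:
  Gary–I1: 71 × £2 = £142
  Fargo–I1: 5 × £14 = £70
  Fargo–I2: 17 × £8 = £136
  Fargo–I3: 62 × £10 = £620
  Lodi–I3: 86 × £2 = £172
  Waco–I1: 33 × £4 = £132
Total = 142 + 70 + 136 + 620 + 172 + 132 = £1272.

1272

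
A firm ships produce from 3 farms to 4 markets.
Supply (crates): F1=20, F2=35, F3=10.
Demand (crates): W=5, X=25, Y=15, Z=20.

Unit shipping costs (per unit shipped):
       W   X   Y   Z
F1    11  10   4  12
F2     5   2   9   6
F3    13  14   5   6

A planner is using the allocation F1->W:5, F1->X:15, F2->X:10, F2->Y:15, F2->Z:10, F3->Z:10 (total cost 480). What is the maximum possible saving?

195

Current plan cost = 5·11 + 15·10 + 10·2 + 15·9 + 10·6 + 10·6 = 480.
Optimal plan:
  F1→Y: 15 × 4 = 60
  F1→Z: 5 × 12 = 60
  F2→W: 5 × 5 = 25
  F2→X: 25 × 2 = 50
  F2→Z: 5 × 6 = 30
  F3→Z: 10 × 6 = 60
Optimal cost = 285.
Saving = 480 − 285 = 195.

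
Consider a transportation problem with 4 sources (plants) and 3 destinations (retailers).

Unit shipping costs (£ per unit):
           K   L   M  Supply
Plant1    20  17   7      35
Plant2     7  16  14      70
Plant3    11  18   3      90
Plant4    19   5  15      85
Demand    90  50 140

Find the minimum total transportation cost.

An optimal shipping plan:
  Plant1->M: 35 × £7 = £245
  Plant2->K: 70 × £7 = £490
  Plant3->M: 90 × £3 = £270
  Plant4->K: 20 × £19 = £380
  Plant4->L: 50 × £5 = £250
  Plant4->M: 15 × £15 = £225
Total = 245 + 490 + 270 + 380 + 250 + 225 = £1860.
(Supply check: Plant1 ships 35; Plant2 ships 70; Plant3 ships 90; Plant4 ships 85.)

1860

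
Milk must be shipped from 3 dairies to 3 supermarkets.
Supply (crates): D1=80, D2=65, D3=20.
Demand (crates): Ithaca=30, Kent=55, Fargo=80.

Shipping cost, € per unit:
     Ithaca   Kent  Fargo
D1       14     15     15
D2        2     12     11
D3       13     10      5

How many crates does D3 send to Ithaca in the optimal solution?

Solving gives:
  D1→Kent: 55 × €15 = €825
  D1→Fargo: 25 × €15 = €375
  D2→Ithaca: 30 × €2 = €60
  D2→Fargo: 35 × €11 = €385
  D3→Fargo: 20 × €5 = €100
Total cost = €1745.
The route D3→Ithaca is not used.

0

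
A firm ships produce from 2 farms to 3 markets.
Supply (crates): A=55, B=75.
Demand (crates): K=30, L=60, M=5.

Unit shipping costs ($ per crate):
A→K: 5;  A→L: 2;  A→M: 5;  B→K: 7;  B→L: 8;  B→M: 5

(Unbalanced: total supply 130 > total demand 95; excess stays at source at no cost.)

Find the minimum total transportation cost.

Optimal allocation:
  A→L: 55 × $2 = $110
  B→K: 30 × $7 = $210
  B→L: 5 × $8 = $40
  B→M: 5 × $5 = $25
Total = 110 + 210 + 40 + 25 = $385.

385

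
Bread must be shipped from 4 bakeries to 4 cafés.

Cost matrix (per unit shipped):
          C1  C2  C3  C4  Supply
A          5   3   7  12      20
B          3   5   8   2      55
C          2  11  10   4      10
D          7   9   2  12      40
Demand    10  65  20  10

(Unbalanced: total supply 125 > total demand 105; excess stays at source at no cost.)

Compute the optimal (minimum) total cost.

365

Optimal allocation:
  A→C2: 20 × 3 = 60
  B→C2: 45 × 5 = 225
  B→C4: 10 × 2 = 20
  C→C1: 10 × 2 = 20
  D→C3: 20 × 2 = 40
Total = 60 + 225 + 20 + 20 + 40 = 365.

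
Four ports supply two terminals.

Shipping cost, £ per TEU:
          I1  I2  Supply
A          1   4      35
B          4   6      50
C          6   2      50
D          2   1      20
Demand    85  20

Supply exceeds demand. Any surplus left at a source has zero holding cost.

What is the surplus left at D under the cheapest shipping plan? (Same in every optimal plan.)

0

Minimum-cost shipments:
  A→I1: 35 × £1 = £35
  B→I1: 30 × £4 = £120
  C→I2: 20 × £2 = £40
  D→I1: 20 × £2 = £40
Total cost = £235.
D ships 20 of its 20, leaving 0.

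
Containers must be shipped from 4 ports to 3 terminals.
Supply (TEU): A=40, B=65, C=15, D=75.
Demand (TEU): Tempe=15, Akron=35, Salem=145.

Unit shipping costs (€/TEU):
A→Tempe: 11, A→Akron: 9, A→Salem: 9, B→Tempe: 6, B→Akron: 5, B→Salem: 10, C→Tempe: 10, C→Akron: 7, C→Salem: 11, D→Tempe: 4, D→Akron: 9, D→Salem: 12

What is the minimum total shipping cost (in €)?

1780

An optimal shipping plan:
  A to Salem: 40 × €9 = €360
  B to Akron: 35 × €5 = €175
  B to Salem: 30 × €10 = €300
  C to Salem: 15 × €11 = €165
  D to Tempe: 15 × €4 = €60
  D to Salem: 60 × €12 = €720
Total = 360 + 175 + 300 + 165 + 60 + 720 = €1780.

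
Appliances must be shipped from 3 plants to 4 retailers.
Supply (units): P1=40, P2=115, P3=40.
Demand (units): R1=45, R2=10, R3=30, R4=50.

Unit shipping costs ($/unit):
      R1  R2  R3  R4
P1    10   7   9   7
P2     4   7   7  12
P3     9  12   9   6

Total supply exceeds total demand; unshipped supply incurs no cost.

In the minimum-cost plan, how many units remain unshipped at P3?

An optimal plan:
  P1→R4: 10 × $7 = $70
  P2→R1: 45 × $4 = $180
  P2→R2: 10 × $7 = $70
  P2→R3: 30 × $7 = $210
  P3→R4: 40 × $6 = $240
Total cost = $770.
P3 ships 40 of its 40, leaving 0.

0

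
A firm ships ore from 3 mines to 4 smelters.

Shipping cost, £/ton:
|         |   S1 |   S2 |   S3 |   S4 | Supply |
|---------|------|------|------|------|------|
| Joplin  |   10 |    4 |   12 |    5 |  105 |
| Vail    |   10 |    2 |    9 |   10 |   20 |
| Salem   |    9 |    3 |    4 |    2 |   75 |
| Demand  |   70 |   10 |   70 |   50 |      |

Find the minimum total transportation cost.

1235

A cheapest plan:
  Joplin to S1: 60 × £10 = £600
  Joplin to S4: 45 × £5 = £225
  Vail to S1: 10 × £10 = £100
  Vail to S2: 10 × £2 = £20
  Salem to S3: 70 × £4 = £280
  Salem to S4: 5 × £2 = £10
Total = 600 + 225 + 100 + 20 + 280 + 10 = £1235.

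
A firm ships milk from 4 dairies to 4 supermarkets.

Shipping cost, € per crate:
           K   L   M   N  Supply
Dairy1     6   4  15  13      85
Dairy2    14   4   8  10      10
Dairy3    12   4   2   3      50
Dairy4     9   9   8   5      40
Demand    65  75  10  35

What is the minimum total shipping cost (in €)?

One minimum-cost allocation:
  Dairy1–K: 60 × €6 = €360
  Dairy1–L: 25 × €4 = €100
  Dairy2–L: 10 × €4 = €40
  Dairy3–L: 40 × €4 = €160
  Dairy3–M: 10 × €2 = €20
  Dairy4–K: 5 × €9 = €45
  Dairy4–N: 35 × €5 = €175
Total = 360 + 100 + 40 + 160 + 20 + 45 + 175 = €900.

900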